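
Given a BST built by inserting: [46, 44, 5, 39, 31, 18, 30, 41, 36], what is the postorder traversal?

Tree insertion order: [46, 44, 5, 39, 31, 18, 30, 41, 36]
Tree (level-order array): [46, 44, None, 5, None, None, 39, 31, 41, 18, 36, None, None, None, 30]
Postorder traversal: [30, 18, 36, 31, 41, 39, 5, 44, 46]


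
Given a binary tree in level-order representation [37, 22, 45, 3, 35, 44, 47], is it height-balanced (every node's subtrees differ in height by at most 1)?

Tree (level-order array): [37, 22, 45, 3, 35, 44, 47]
Definition: a tree is height-balanced if, at every node, |h(left) - h(right)| <= 1 (empty subtree has height -1).
Bottom-up per-node check:
  node 3: h_left=-1, h_right=-1, diff=0 [OK], height=0
  node 35: h_left=-1, h_right=-1, diff=0 [OK], height=0
  node 22: h_left=0, h_right=0, diff=0 [OK], height=1
  node 44: h_left=-1, h_right=-1, diff=0 [OK], height=0
  node 47: h_left=-1, h_right=-1, diff=0 [OK], height=0
  node 45: h_left=0, h_right=0, diff=0 [OK], height=1
  node 37: h_left=1, h_right=1, diff=0 [OK], height=2
All nodes satisfy the balance condition.
Result: Balanced


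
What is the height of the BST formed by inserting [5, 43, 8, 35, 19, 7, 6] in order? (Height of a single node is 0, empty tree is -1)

Insertion order: [5, 43, 8, 35, 19, 7, 6]
Tree (level-order array): [5, None, 43, 8, None, 7, 35, 6, None, 19]
Compute height bottom-up (empty subtree = -1):
  height(6) = 1 + max(-1, -1) = 0
  height(7) = 1 + max(0, -1) = 1
  height(19) = 1 + max(-1, -1) = 0
  height(35) = 1 + max(0, -1) = 1
  height(8) = 1 + max(1, 1) = 2
  height(43) = 1 + max(2, -1) = 3
  height(5) = 1 + max(-1, 3) = 4
Height = 4


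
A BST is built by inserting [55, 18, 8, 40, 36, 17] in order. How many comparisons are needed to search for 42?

Search path for 42: 55 -> 18 -> 40
Found: False
Comparisons: 3


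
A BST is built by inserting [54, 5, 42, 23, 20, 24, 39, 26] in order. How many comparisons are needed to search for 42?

Search path for 42: 54 -> 5 -> 42
Found: True
Comparisons: 3


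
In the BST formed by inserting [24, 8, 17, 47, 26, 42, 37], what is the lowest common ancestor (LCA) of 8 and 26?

Tree insertion order: [24, 8, 17, 47, 26, 42, 37]
Tree (level-order array): [24, 8, 47, None, 17, 26, None, None, None, None, 42, 37]
In a BST, the LCA of p=8, q=26 is the first node v on the
root-to-leaf path with p <= v <= q (go left if both < v, right if both > v).
Walk from root:
  at 24: 8 <= 24 <= 26, this is the LCA
LCA = 24


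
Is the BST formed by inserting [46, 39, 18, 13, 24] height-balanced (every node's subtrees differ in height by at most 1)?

Tree (level-order array): [46, 39, None, 18, None, 13, 24]
Definition: a tree is height-balanced if, at every node, |h(left) - h(right)| <= 1 (empty subtree has height -1).
Bottom-up per-node check:
  node 13: h_left=-1, h_right=-1, diff=0 [OK], height=0
  node 24: h_left=-1, h_right=-1, diff=0 [OK], height=0
  node 18: h_left=0, h_right=0, diff=0 [OK], height=1
  node 39: h_left=1, h_right=-1, diff=2 [FAIL (|1--1|=2 > 1)], height=2
  node 46: h_left=2, h_right=-1, diff=3 [FAIL (|2--1|=3 > 1)], height=3
Node 39 violates the condition: |1 - -1| = 2 > 1.
Result: Not balanced


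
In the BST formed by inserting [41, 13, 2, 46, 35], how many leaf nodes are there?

Tree built from: [41, 13, 2, 46, 35]
Tree (level-order array): [41, 13, 46, 2, 35]
Rule: A leaf has 0 children.
Per-node child counts:
  node 41: 2 child(ren)
  node 13: 2 child(ren)
  node 2: 0 child(ren)
  node 35: 0 child(ren)
  node 46: 0 child(ren)
Matching nodes: [2, 35, 46]
Count of leaf nodes: 3


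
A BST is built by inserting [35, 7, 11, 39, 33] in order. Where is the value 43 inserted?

Starting tree (level order): [35, 7, 39, None, 11, None, None, None, 33]
Insertion path: 35 -> 39
Result: insert 43 as right child of 39
Final tree (level order): [35, 7, 39, None, 11, None, 43, None, 33]


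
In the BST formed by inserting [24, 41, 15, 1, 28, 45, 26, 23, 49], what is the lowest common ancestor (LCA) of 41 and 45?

Tree insertion order: [24, 41, 15, 1, 28, 45, 26, 23, 49]
Tree (level-order array): [24, 15, 41, 1, 23, 28, 45, None, None, None, None, 26, None, None, 49]
In a BST, the LCA of p=41, q=45 is the first node v on the
root-to-leaf path with p <= v <= q (go left if both < v, right if both > v).
Walk from root:
  at 24: both 41 and 45 > 24, go right
  at 41: 41 <= 41 <= 45, this is the LCA
LCA = 41


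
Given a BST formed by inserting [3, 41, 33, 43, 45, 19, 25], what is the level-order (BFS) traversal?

Tree insertion order: [3, 41, 33, 43, 45, 19, 25]
Tree (level-order array): [3, None, 41, 33, 43, 19, None, None, 45, None, 25]
BFS from the root, enqueuing left then right child of each popped node:
  queue [3] -> pop 3, enqueue [41], visited so far: [3]
  queue [41] -> pop 41, enqueue [33, 43], visited so far: [3, 41]
  queue [33, 43] -> pop 33, enqueue [19], visited so far: [3, 41, 33]
  queue [43, 19] -> pop 43, enqueue [45], visited so far: [3, 41, 33, 43]
  queue [19, 45] -> pop 19, enqueue [25], visited so far: [3, 41, 33, 43, 19]
  queue [45, 25] -> pop 45, enqueue [none], visited so far: [3, 41, 33, 43, 19, 45]
  queue [25] -> pop 25, enqueue [none], visited so far: [3, 41, 33, 43, 19, 45, 25]
Result: [3, 41, 33, 43, 19, 45, 25]


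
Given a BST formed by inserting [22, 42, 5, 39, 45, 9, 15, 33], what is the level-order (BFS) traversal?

Tree insertion order: [22, 42, 5, 39, 45, 9, 15, 33]
Tree (level-order array): [22, 5, 42, None, 9, 39, 45, None, 15, 33]
BFS from the root, enqueuing left then right child of each popped node:
  queue [22] -> pop 22, enqueue [5, 42], visited so far: [22]
  queue [5, 42] -> pop 5, enqueue [9], visited so far: [22, 5]
  queue [42, 9] -> pop 42, enqueue [39, 45], visited so far: [22, 5, 42]
  queue [9, 39, 45] -> pop 9, enqueue [15], visited so far: [22, 5, 42, 9]
  queue [39, 45, 15] -> pop 39, enqueue [33], visited so far: [22, 5, 42, 9, 39]
  queue [45, 15, 33] -> pop 45, enqueue [none], visited so far: [22, 5, 42, 9, 39, 45]
  queue [15, 33] -> pop 15, enqueue [none], visited so far: [22, 5, 42, 9, 39, 45, 15]
  queue [33] -> pop 33, enqueue [none], visited so far: [22, 5, 42, 9, 39, 45, 15, 33]
Result: [22, 5, 42, 9, 39, 45, 15, 33]


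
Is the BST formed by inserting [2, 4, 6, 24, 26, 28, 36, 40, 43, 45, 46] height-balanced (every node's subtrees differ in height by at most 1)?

Tree (level-order array): [2, None, 4, None, 6, None, 24, None, 26, None, 28, None, 36, None, 40, None, 43, None, 45, None, 46]
Definition: a tree is height-balanced if, at every node, |h(left) - h(right)| <= 1 (empty subtree has height -1).
Bottom-up per-node check:
  node 46: h_left=-1, h_right=-1, diff=0 [OK], height=0
  node 45: h_left=-1, h_right=0, diff=1 [OK], height=1
  node 43: h_left=-1, h_right=1, diff=2 [FAIL (|-1-1|=2 > 1)], height=2
  node 40: h_left=-1, h_right=2, diff=3 [FAIL (|-1-2|=3 > 1)], height=3
  node 36: h_left=-1, h_right=3, diff=4 [FAIL (|-1-3|=4 > 1)], height=4
  node 28: h_left=-1, h_right=4, diff=5 [FAIL (|-1-4|=5 > 1)], height=5
  node 26: h_left=-1, h_right=5, diff=6 [FAIL (|-1-5|=6 > 1)], height=6
  node 24: h_left=-1, h_right=6, diff=7 [FAIL (|-1-6|=7 > 1)], height=7
  node 6: h_left=-1, h_right=7, diff=8 [FAIL (|-1-7|=8 > 1)], height=8
  node 4: h_left=-1, h_right=8, diff=9 [FAIL (|-1-8|=9 > 1)], height=9
  node 2: h_left=-1, h_right=9, diff=10 [FAIL (|-1-9|=10 > 1)], height=10
Node 43 violates the condition: |-1 - 1| = 2 > 1.
Result: Not balanced


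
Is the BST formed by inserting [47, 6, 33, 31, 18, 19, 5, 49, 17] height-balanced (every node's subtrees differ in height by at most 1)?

Tree (level-order array): [47, 6, 49, 5, 33, None, None, None, None, 31, None, 18, None, 17, 19]
Definition: a tree is height-balanced if, at every node, |h(left) - h(right)| <= 1 (empty subtree has height -1).
Bottom-up per-node check:
  node 5: h_left=-1, h_right=-1, diff=0 [OK], height=0
  node 17: h_left=-1, h_right=-1, diff=0 [OK], height=0
  node 19: h_left=-1, h_right=-1, diff=0 [OK], height=0
  node 18: h_left=0, h_right=0, diff=0 [OK], height=1
  node 31: h_left=1, h_right=-1, diff=2 [FAIL (|1--1|=2 > 1)], height=2
  node 33: h_left=2, h_right=-1, diff=3 [FAIL (|2--1|=3 > 1)], height=3
  node 6: h_left=0, h_right=3, diff=3 [FAIL (|0-3|=3 > 1)], height=4
  node 49: h_left=-1, h_right=-1, diff=0 [OK], height=0
  node 47: h_left=4, h_right=0, diff=4 [FAIL (|4-0|=4 > 1)], height=5
Node 31 violates the condition: |1 - -1| = 2 > 1.
Result: Not balanced


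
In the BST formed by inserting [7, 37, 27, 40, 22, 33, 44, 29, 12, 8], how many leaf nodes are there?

Tree built from: [7, 37, 27, 40, 22, 33, 44, 29, 12, 8]
Tree (level-order array): [7, None, 37, 27, 40, 22, 33, None, 44, 12, None, 29, None, None, None, 8]
Rule: A leaf has 0 children.
Per-node child counts:
  node 7: 1 child(ren)
  node 37: 2 child(ren)
  node 27: 2 child(ren)
  node 22: 1 child(ren)
  node 12: 1 child(ren)
  node 8: 0 child(ren)
  node 33: 1 child(ren)
  node 29: 0 child(ren)
  node 40: 1 child(ren)
  node 44: 0 child(ren)
Matching nodes: [8, 29, 44]
Count of leaf nodes: 3


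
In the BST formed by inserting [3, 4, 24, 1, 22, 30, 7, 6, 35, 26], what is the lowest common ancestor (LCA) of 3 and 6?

Tree insertion order: [3, 4, 24, 1, 22, 30, 7, 6, 35, 26]
Tree (level-order array): [3, 1, 4, None, None, None, 24, 22, 30, 7, None, 26, 35, 6]
In a BST, the LCA of p=3, q=6 is the first node v on the
root-to-leaf path with p <= v <= q (go left if both < v, right if both > v).
Walk from root:
  at 3: 3 <= 3 <= 6, this is the LCA
LCA = 3


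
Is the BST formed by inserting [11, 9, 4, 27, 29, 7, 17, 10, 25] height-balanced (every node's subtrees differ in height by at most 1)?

Tree (level-order array): [11, 9, 27, 4, 10, 17, 29, None, 7, None, None, None, 25]
Definition: a tree is height-balanced if, at every node, |h(left) - h(right)| <= 1 (empty subtree has height -1).
Bottom-up per-node check:
  node 7: h_left=-1, h_right=-1, diff=0 [OK], height=0
  node 4: h_left=-1, h_right=0, diff=1 [OK], height=1
  node 10: h_left=-1, h_right=-1, diff=0 [OK], height=0
  node 9: h_left=1, h_right=0, diff=1 [OK], height=2
  node 25: h_left=-1, h_right=-1, diff=0 [OK], height=0
  node 17: h_left=-1, h_right=0, diff=1 [OK], height=1
  node 29: h_left=-1, h_right=-1, diff=0 [OK], height=0
  node 27: h_left=1, h_right=0, diff=1 [OK], height=2
  node 11: h_left=2, h_right=2, diff=0 [OK], height=3
All nodes satisfy the balance condition.
Result: Balanced


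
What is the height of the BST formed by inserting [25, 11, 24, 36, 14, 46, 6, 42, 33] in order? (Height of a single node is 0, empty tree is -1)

Insertion order: [25, 11, 24, 36, 14, 46, 6, 42, 33]
Tree (level-order array): [25, 11, 36, 6, 24, 33, 46, None, None, 14, None, None, None, 42]
Compute height bottom-up (empty subtree = -1):
  height(6) = 1 + max(-1, -1) = 0
  height(14) = 1 + max(-1, -1) = 0
  height(24) = 1 + max(0, -1) = 1
  height(11) = 1 + max(0, 1) = 2
  height(33) = 1 + max(-1, -1) = 0
  height(42) = 1 + max(-1, -1) = 0
  height(46) = 1 + max(0, -1) = 1
  height(36) = 1 + max(0, 1) = 2
  height(25) = 1 + max(2, 2) = 3
Height = 3


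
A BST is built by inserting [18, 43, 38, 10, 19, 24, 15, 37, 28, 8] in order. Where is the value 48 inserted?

Starting tree (level order): [18, 10, 43, 8, 15, 38, None, None, None, None, None, 19, None, None, 24, None, 37, 28]
Insertion path: 18 -> 43
Result: insert 48 as right child of 43
Final tree (level order): [18, 10, 43, 8, 15, 38, 48, None, None, None, None, 19, None, None, None, None, 24, None, 37, 28]


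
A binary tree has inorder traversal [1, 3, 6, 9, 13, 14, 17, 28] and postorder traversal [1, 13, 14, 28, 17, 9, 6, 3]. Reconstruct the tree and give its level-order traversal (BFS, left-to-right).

Inorder:   [1, 3, 6, 9, 13, 14, 17, 28]
Postorder: [1, 13, 14, 28, 17, 9, 6, 3]
Algorithm: postorder visits root last, so walk postorder right-to-left;
each value is the root of the current inorder slice — split it at that
value, recurse on the right subtree first, then the left.
Recursive splits:
  root=3; inorder splits into left=[1], right=[6, 9, 13, 14, 17, 28]
  root=6; inorder splits into left=[], right=[9, 13, 14, 17, 28]
  root=9; inorder splits into left=[], right=[13, 14, 17, 28]
  root=17; inorder splits into left=[13, 14], right=[28]
  root=28; inorder splits into left=[], right=[]
  root=14; inorder splits into left=[13], right=[]
  root=13; inorder splits into left=[], right=[]
  root=1; inorder splits into left=[], right=[]
Reconstructed level-order: [3, 1, 6, 9, 17, 14, 28, 13]


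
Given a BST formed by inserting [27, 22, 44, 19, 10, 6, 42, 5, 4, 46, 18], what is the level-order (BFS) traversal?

Tree insertion order: [27, 22, 44, 19, 10, 6, 42, 5, 4, 46, 18]
Tree (level-order array): [27, 22, 44, 19, None, 42, 46, 10, None, None, None, None, None, 6, 18, 5, None, None, None, 4]
BFS from the root, enqueuing left then right child of each popped node:
  queue [27] -> pop 27, enqueue [22, 44], visited so far: [27]
  queue [22, 44] -> pop 22, enqueue [19], visited so far: [27, 22]
  queue [44, 19] -> pop 44, enqueue [42, 46], visited so far: [27, 22, 44]
  queue [19, 42, 46] -> pop 19, enqueue [10], visited so far: [27, 22, 44, 19]
  queue [42, 46, 10] -> pop 42, enqueue [none], visited so far: [27, 22, 44, 19, 42]
  queue [46, 10] -> pop 46, enqueue [none], visited so far: [27, 22, 44, 19, 42, 46]
  queue [10] -> pop 10, enqueue [6, 18], visited so far: [27, 22, 44, 19, 42, 46, 10]
  queue [6, 18] -> pop 6, enqueue [5], visited so far: [27, 22, 44, 19, 42, 46, 10, 6]
  queue [18, 5] -> pop 18, enqueue [none], visited so far: [27, 22, 44, 19, 42, 46, 10, 6, 18]
  queue [5] -> pop 5, enqueue [4], visited so far: [27, 22, 44, 19, 42, 46, 10, 6, 18, 5]
  queue [4] -> pop 4, enqueue [none], visited so far: [27, 22, 44, 19, 42, 46, 10, 6, 18, 5, 4]
Result: [27, 22, 44, 19, 42, 46, 10, 6, 18, 5, 4]


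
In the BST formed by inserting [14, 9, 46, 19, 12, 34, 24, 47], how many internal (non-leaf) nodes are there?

Tree built from: [14, 9, 46, 19, 12, 34, 24, 47]
Tree (level-order array): [14, 9, 46, None, 12, 19, 47, None, None, None, 34, None, None, 24]
Rule: An internal node has at least one child.
Per-node child counts:
  node 14: 2 child(ren)
  node 9: 1 child(ren)
  node 12: 0 child(ren)
  node 46: 2 child(ren)
  node 19: 1 child(ren)
  node 34: 1 child(ren)
  node 24: 0 child(ren)
  node 47: 0 child(ren)
Matching nodes: [14, 9, 46, 19, 34]
Count of internal (non-leaf) nodes: 5


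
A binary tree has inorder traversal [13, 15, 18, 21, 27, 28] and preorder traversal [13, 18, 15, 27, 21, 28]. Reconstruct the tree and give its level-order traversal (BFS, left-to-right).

Inorder:  [13, 15, 18, 21, 27, 28]
Preorder: [13, 18, 15, 27, 21, 28]
Algorithm: preorder visits root first, so consume preorder in order;
for each root, split the current inorder slice at that value into
left-subtree inorder and right-subtree inorder, then recurse.
Recursive splits:
  root=13; inorder splits into left=[], right=[15, 18, 21, 27, 28]
  root=18; inorder splits into left=[15], right=[21, 27, 28]
  root=15; inorder splits into left=[], right=[]
  root=27; inorder splits into left=[21], right=[28]
  root=21; inorder splits into left=[], right=[]
  root=28; inorder splits into left=[], right=[]
Reconstructed level-order: [13, 18, 15, 27, 21, 28]


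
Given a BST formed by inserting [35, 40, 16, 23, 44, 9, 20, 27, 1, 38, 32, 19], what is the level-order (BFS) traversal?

Tree insertion order: [35, 40, 16, 23, 44, 9, 20, 27, 1, 38, 32, 19]
Tree (level-order array): [35, 16, 40, 9, 23, 38, 44, 1, None, 20, 27, None, None, None, None, None, None, 19, None, None, 32]
BFS from the root, enqueuing left then right child of each popped node:
  queue [35] -> pop 35, enqueue [16, 40], visited so far: [35]
  queue [16, 40] -> pop 16, enqueue [9, 23], visited so far: [35, 16]
  queue [40, 9, 23] -> pop 40, enqueue [38, 44], visited so far: [35, 16, 40]
  queue [9, 23, 38, 44] -> pop 9, enqueue [1], visited so far: [35, 16, 40, 9]
  queue [23, 38, 44, 1] -> pop 23, enqueue [20, 27], visited so far: [35, 16, 40, 9, 23]
  queue [38, 44, 1, 20, 27] -> pop 38, enqueue [none], visited so far: [35, 16, 40, 9, 23, 38]
  queue [44, 1, 20, 27] -> pop 44, enqueue [none], visited so far: [35, 16, 40, 9, 23, 38, 44]
  queue [1, 20, 27] -> pop 1, enqueue [none], visited so far: [35, 16, 40, 9, 23, 38, 44, 1]
  queue [20, 27] -> pop 20, enqueue [19], visited so far: [35, 16, 40, 9, 23, 38, 44, 1, 20]
  queue [27, 19] -> pop 27, enqueue [32], visited so far: [35, 16, 40, 9, 23, 38, 44, 1, 20, 27]
  queue [19, 32] -> pop 19, enqueue [none], visited so far: [35, 16, 40, 9, 23, 38, 44, 1, 20, 27, 19]
  queue [32] -> pop 32, enqueue [none], visited so far: [35, 16, 40, 9, 23, 38, 44, 1, 20, 27, 19, 32]
Result: [35, 16, 40, 9, 23, 38, 44, 1, 20, 27, 19, 32]


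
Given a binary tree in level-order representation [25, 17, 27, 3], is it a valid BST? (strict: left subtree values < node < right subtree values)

Level-order array: [25, 17, 27, 3]
Validate using subtree bounds (lo, hi): at each node, require lo < value < hi,
then recurse left with hi=value and right with lo=value.
Preorder trace (stopping at first violation):
  at node 25 with bounds (-inf, +inf): OK
  at node 17 with bounds (-inf, 25): OK
  at node 3 with bounds (-inf, 17): OK
  at node 27 with bounds (25, +inf): OK
No violation found at any node.
Result: Valid BST


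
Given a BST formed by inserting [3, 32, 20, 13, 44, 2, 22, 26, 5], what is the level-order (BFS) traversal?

Tree insertion order: [3, 32, 20, 13, 44, 2, 22, 26, 5]
Tree (level-order array): [3, 2, 32, None, None, 20, 44, 13, 22, None, None, 5, None, None, 26]
BFS from the root, enqueuing left then right child of each popped node:
  queue [3] -> pop 3, enqueue [2, 32], visited so far: [3]
  queue [2, 32] -> pop 2, enqueue [none], visited so far: [3, 2]
  queue [32] -> pop 32, enqueue [20, 44], visited so far: [3, 2, 32]
  queue [20, 44] -> pop 20, enqueue [13, 22], visited so far: [3, 2, 32, 20]
  queue [44, 13, 22] -> pop 44, enqueue [none], visited so far: [3, 2, 32, 20, 44]
  queue [13, 22] -> pop 13, enqueue [5], visited so far: [3, 2, 32, 20, 44, 13]
  queue [22, 5] -> pop 22, enqueue [26], visited so far: [3, 2, 32, 20, 44, 13, 22]
  queue [5, 26] -> pop 5, enqueue [none], visited so far: [3, 2, 32, 20, 44, 13, 22, 5]
  queue [26] -> pop 26, enqueue [none], visited so far: [3, 2, 32, 20, 44, 13, 22, 5, 26]
Result: [3, 2, 32, 20, 44, 13, 22, 5, 26]


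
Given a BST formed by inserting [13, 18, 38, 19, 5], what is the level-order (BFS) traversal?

Tree insertion order: [13, 18, 38, 19, 5]
Tree (level-order array): [13, 5, 18, None, None, None, 38, 19]
BFS from the root, enqueuing left then right child of each popped node:
  queue [13] -> pop 13, enqueue [5, 18], visited so far: [13]
  queue [5, 18] -> pop 5, enqueue [none], visited so far: [13, 5]
  queue [18] -> pop 18, enqueue [38], visited so far: [13, 5, 18]
  queue [38] -> pop 38, enqueue [19], visited so far: [13, 5, 18, 38]
  queue [19] -> pop 19, enqueue [none], visited so far: [13, 5, 18, 38, 19]
Result: [13, 5, 18, 38, 19]


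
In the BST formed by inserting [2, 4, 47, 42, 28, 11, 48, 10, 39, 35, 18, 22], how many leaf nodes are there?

Tree built from: [2, 4, 47, 42, 28, 11, 48, 10, 39, 35, 18, 22]
Tree (level-order array): [2, None, 4, None, 47, 42, 48, 28, None, None, None, 11, 39, 10, 18, 35, None, None, None, None, 22]
Rule: A leaf has 0 children.
Per-node child counts:
  node 2: 1 child(ren)
  node 4: 1 child(ren)
  node 47: 2 child(ren)
  node 42: 1 child(ren)
  node 28: 2 child(ren)
  node 11: 2 child(ren)
  node 10: 0 child(ren)
  node 18: 1 child(ren)
  node 22: 0 child(ren)
  node 39: 1 child(ren)
  node 35: 0 child(ren)
  node 48: 0 child(ren)
Matching nodes: [10, 22, 35, 48]
Count of leaf nodes: 4


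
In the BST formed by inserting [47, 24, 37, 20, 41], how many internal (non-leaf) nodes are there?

Tree built from: [47, 24, 37, 20, 41]
Tree (level-order array): [47, 24, None, 20, 37, None, None, None, 41]
Rule: An internal node has at least one child.
Per-node child counts:
  node 47: 1 child(ren)
  node 24: 2 child(ren)
  node 20: 0 child(ren)
  node 37: 1 child(ren)
  node 41: 0 child(ren)
Matching nodes: [47, 24, 37]
Count of internal (non-leaf) nodes: 3


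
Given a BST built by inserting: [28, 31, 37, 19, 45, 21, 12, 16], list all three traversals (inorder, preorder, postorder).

Tree insertion order: [28, 31, 37, 19, 45, 21, 12, 16]
Tree (level-order array): [28, 19, 31, 12, 21, None, 37, None, 16, None, None, None, 45]
Inorder (L, root, R): [12, 16, 19, 21, 28, 31, 37, 45]
Preorder (root, L, R): [28, 19, 12, 16, 21, 31, 37, 45]
Postorder (L, R, root): [16, 12, 21, 19, 45, 37, 31, 28]


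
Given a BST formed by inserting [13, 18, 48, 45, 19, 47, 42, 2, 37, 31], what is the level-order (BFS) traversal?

Tree insertion order: [13, 18, 48, 45, 19, 47, 42, 2, 37, 31]
Tree (level-order array): [13, 2, 18, None, None, None, 48, 45, None, 19, 47, None, 42, None, None, 37, None, 31]
BFS from the root, enqueuing left then right child of each popped node:
  queue [13] -> pop 13, enqueue [2, 18], visited so far: [13]
  queue [2, 18] -> pop 2, enqueue [none], visited so far: [13, 2]
  queue [18] -> pop 18, enqueue [48], visited so far: [13, 2, 18]
  queue [48] -> pop 48, enqueue [45], visited so far: [13, 2, 18, 48]
  queue [45] -> pop 45, enqueue [19, 47], visited so far: [13, 2, 18, 48, 45]
  queue [19, 47] -> pop 19, enqueue [42], visited so far: [13, 2, 18, 48, 45, 19]
  queue [47, 42] -> pop 47, enqueue [none], visited so far: [13, 2, 18, 48, 45, 19, 47]
  queue [42] -> pop 42, enqueue [37], visited so far: [13, 2, 18, 48, 45, 19, 47, 42]
  queue [37] -> pop 37, enqueue [31], visited so far: [13, 2, 18, 48, 45, 19, 47, 42, 37]
  queue [31] -> pop 31, enqueue [none], visited so far: [13, 2, 18, 48, 45, 19, 47, 42, 37, 31]
Result: [13, 2, 18, 48, 45, 19, 47, 42, 37, 31]


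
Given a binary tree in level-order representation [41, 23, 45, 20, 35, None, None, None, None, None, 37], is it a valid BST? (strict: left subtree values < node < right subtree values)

Level-order array: [41, 23, 45, 20, 35, None, None, None, None, None, 37]
Validate using subtree bounds (lo, hi): at each node, require lo < value < hi,
then recurse left with hi=value and right with lo=value.
Preorder trace (stopping at first violation):
  at node 41 with bounds (-inf, +inf): OK
  at node 23 with bounds (-inf, 41): OK
  at node 20 with bounds (-inf, 23): OK
  at node 35 with bounds (23, 41): OK
  at node 37 with bounds (35, 41): OK
  at node 45 with bounds (41, +inf): OK
No violation found at any node.
Result: Valid BST


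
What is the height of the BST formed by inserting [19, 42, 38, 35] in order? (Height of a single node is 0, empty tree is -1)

Insertion order: [19, 42, 38, 35]
Tree (level-order array): [19, None, 42, 38, None, 35]
Compute height bottom-up (empty subtree = -1):
  height(35) = 1 + max(-1, -1) = 0
  height(38) = 1 + max(0, -1) = 1
  height(42) = 1 + max(1, -1) = 2
  height(19) = 1 + max(-1, 2) = 3
Height = 3


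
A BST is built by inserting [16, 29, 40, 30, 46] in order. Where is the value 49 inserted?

Starting tree (level order): [16, None, 29, None, 40, 30, 46]
Insertion path: 16 -> 29 -> 40 -> 46
Result: insert 49 as right child of 46
Final tree (level order): [16, None, 29, None, 40, 30, 46, None, None, None, 49]


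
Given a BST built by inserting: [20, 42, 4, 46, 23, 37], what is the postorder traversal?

Tree insertion order: [20, 42, 4, 46, 23, 37]
Tree (level-order array): [20, 4, 42, None, None, 23, 46, None, 37]
Postorder traversal: [4, 37, 23, 46, 42, 20]


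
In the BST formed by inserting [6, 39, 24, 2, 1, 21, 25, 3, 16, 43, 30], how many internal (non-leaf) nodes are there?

Tree built from: [6, 39, 24, 2, 1, 21, 25, 3, 16, 43, 30]
Tree (level-order array): [6, 2, 39, 1, 3, 24, 43, None, None, None, None, 21, 25, None, None, 16, None, None, 30]
Rule: An internal node has at least one child.
Per-node child counts:
  node 6: 2 child(ren)
  node 2: 2 child(ren)
  node 1: 0 child(ren)
  node 3: 0 child(ren)
  node 39: 2 child(ren)
  node 24: 2 child(ren)
  node 21: 1 child(ren)
  node 16: 0 child(ren)
  node 25: 1 child(ren)
  node 30: 0 child(ren)
  node 43: 0 child(ren)
Matching nodes: [6, 2, 39, 24, 21, 25]
Count of internal (non-leaf) nodes: 6


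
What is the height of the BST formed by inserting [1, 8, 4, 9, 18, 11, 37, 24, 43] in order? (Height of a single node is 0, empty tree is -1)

Insertion order: [1, 8, 4, 9, 18, 11, 37, 24, 43]
Tree (level-order array): [1, None, 8, 4, 9, None, None, None, 18, 11, 37, None, None, 24, 43]
Compute height bottom-up (empty subtree = -1):
  height(4) = 1 + max(-1, -1) = 0
  height(11) = 1 + max(-1, -1) = 0
  height(24) = 1 + max(-1, -1) = 0
  height(43) = 1 + max(-1, -1) = 0
  height(37) = 1 + max(0, 0) = 1
  height(18) = 1 + max(0, 1) = 2
  height(9) = 1 + max(-1, 2) = 3
  height(8) = 1 + max(0, 3) = 4
  height(1) = 1 + max(-1, 4) = 5
Height = 5


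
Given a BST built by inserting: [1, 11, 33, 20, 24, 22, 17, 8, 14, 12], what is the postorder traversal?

Tree insertion order: [1, 11, 33, 20, 24, 22, 17, 8, 14, 12]
Tree (level-order array): [1, None, 11, 8, 33, None, None, 20, None, 17, 24, 14, None, 22, None, 12]
Postorder traversal: [8, 12, 14, 17, 22, 24, 20, 33, 11, 1]


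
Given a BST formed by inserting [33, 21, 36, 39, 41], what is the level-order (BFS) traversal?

Tree insertion order: [33, 21, 36, 39, 41]
Tree (level-order array): [33, 21, 36, None, None, None, 39, None, 41]
BFS from the root, enqueuing left then right child of each popped node:
  queue [33] -> pop 33, enqueue [21, 36], visited so far: [33]
  queue [21, 36] -> pop 21, enqueue [none], visited so far: [33, 21]
  queue [36] -> pop 36, enqueue [39], visited so far: [33, 21, 36]
  queue [39] -> pop 39, enqueue [41], visited so far: [33, 21, 36, 39]
  queue [41] -> pop 41, enqueue [none], visited so far: [33, 21, 36, 39, 41]
Result: [33, 21, 36, 39, 41]


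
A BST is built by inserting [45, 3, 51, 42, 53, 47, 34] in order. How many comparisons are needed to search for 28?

Search path for 28: 45 -> 3 -> 42 -> 34
Found: False
Comparisons: 4


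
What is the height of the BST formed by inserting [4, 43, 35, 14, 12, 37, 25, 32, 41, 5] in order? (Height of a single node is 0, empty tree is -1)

Insertion order: [4, 43, 35, 14, 12, 37, 25, 32, 41, 5]
Tree (level-order array): [4, None, 43, 35, None, 14, 37, 12, 25, None, 41, 5, None, None, 32]
Compute height bottom-up (empty subtree = -1):
  height(5) = 1 + max(-1, -1) = 0
  height(12) = 1 + max(0, -1) = 1
  height(32) = 1 + max(-1, -1) = 0
  height(25) = 1 + max(-1, 0) = 1
  height(14) = 1 + max(1, 1) = 2
  height(41) = 1 + max(-1, -1) = 0
  height(37) = 1 + max(-1, 0) = 1
  height(35) = 1 + max(2, 1) = 3
  height(43) = 1 + max(3, -1) = 4
  height(4) = 1 + max(-1, 4) = 5
Height = 5


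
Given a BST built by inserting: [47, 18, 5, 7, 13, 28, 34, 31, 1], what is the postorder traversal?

Tree insertion order: [47, 18, 5, 7, 13, 28, 34, 31, 1]
Tree (level-order array): [47, 18, None, 5, 28, 1, 7, None, 34, None, None, None, 13, 31]
Postorder traversal: [1, 13, 7, 5, 31, 34, 28, 18, 47]


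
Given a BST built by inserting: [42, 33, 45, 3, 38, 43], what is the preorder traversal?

Tree insertion order: [42, 33, 45, 3, 38, 43]
Tree (level-order array): [42, 33, 45, 3, 38, 43]
Preorder traversal: [42, 33, 3, 38, 45, 43]


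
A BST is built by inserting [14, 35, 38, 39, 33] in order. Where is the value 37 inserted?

Starting tree (level order): [14, None, 35, 33, 38, None, None, None, 39]
Insertion path: 14 -> 35 -> 38
Result: insert 37 as left child of 38
Final tree (level order): [14, None, 35, 33, 38, None, None, 37, 39]


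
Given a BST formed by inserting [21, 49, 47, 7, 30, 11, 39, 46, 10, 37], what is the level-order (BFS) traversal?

Tree insertion order: [21, 49, 47, 7, 30, 11, 39, 46, 10, 37]
Tree (level-order array): [21, 7, 49, None, 11, 47, None, 10, None, 30, None, None, None, None, 39, 37, 46]
BFS from the root, enqueuing left then right child of each popped node:
  queue [21] -> pop 21, enqueue [7, 49], visited so far: [21]
  queue [7, 49] -> pop 7, enqueue [11], visited so far: [21, 7]
  queue [49, 11] -> pop 49, enqueue [47], visited so far: [21, 7, 49]
  queue [11, 47] -> pop 11, enqueue [10], visited so far: [21, 7, 49, 11]
  queue [47, 10] -> pop 47, enqueue [30], visited so far: [21, 7, 49, 11, 47]
  queue [10, 30] -> pop 10, enqueue [none], visited so far: [21, 7, 49, 11, 47, 10]
  queue [30] -> pop 30, enqueue [39], visited so far: [21, 7, 49, 11, 47, 10, 30]
  queue [39] -> pop 39, enqueue [37, 46], visited so far: [21, 7, 49, 11, 47, 10, 30, 39]
  queue [37, 46] -> pop 37, enqueue [none], visited so far: [21, 7, 49, 11, 47, 10, 30, 39, 37]
  queue [46] -> pop 46, enqueue [none], visited so far: [21, 7, 49, 11, 47, 10, 30, 39, 37, 46]
Result: [21, 7, 49, 11, 47, 10, 30, 39, 37, 46]


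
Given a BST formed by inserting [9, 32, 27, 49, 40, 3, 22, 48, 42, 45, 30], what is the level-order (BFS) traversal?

Tree insertion order: [9, 32, 27, 49, 40, 3, 22, 48, 42, 45, 30]
Tree (level-order array): [9, 3, 32, None, None, 27, 49, 22, 30, 40, None, None, None, None, None, None, 48, 42, None, None, 45]
BFS from the root, enqueuing left then right child of each popped node:
  queue [9] -> pop 9, enqueue [3, 32], visited so far: [9]
  queue [3, 32] -> pop 3, enqueue [none], visited so far: [9, 3]
  queue [32] -> pop 32, enqueue [27, 49], visited so far: [9, 3, 32]
  queue [27, 49] -> pop 27, enqueue [22, 30], visited so far: [9, 3, 32, 27]
  queue [49, 22, 30] -> pop 49, enqueue [40], visited so far: [9, 3, 32, 27, 49]
  queue [22, 30, 40] -> pop 22, enqueue [none], visited so far: [9, 3, 32, 27, 49, 22]
  queue [30, 40] -> pop 30, enqueue [none], visited so far: [9, 3, 32, 27, 49, 22, 30]
  queue [40] -> pop 40, enqueue [48], visited so far: [9, 3, 32, 27, 49, 22, 30, 40]
  queue [48] -> pop 48, enqueue [42], visited so far: [9, 3, 32, 27, 49, 22, 30, 40, 48]
  queue [42] -> pop 42, enqueue [45], visited so far: [9, 3, 32, 27, 49, 22, 30, 40, 48, 42]
  queue [45] -> pop 45, enqueue [none], visited so far: [9, 3, 32, 27, 49, 22, 30, 40, 48, 42, 45]
Result: [9, 3, 32, 27, 49, 22, 30, 40, 48, 42, 45]


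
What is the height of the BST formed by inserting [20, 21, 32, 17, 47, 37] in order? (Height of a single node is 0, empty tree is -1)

Insertion order: [20, 21, 32, 17, 47, 37]
Tree (level-order array): [20, 17, 21, None, None, None, 32, None, 47, 37]
Compute height bottom-up (empty subtree = -1):
  height(17) = 1 + max(-1, -1) = 0
  height(37) = 1 + max(-1, -1) = 0
  height(47) = 1 + max(0, -1) = 1
  height(32) = 1 + max(-1, 1) = 2
  height(21) = 1 + max(-1, 2) = 3
  height(20) = 1 + max(0, 3) = 4
Height = 4


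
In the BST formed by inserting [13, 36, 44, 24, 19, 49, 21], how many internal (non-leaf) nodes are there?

Tree built from: [13, 36, 44, 24, 19, 49, 21]
Tree (level-order array): [13, None, 36, 24, 44, 19, None, None, 49, None, 21]
Rule: An internal node has at least one child.
Per-node child counts:
  node 13: 1 child(ren)
  node 36: 2 child(ren)
  node 24: 1 child(ren)
  node 19: 1 child(ren)
  node 21: 0 child(ren)
  node 44: 1 child(ren)
  node 49: 0 child(ren)
Matching nodes: [13, 36, 24, 19, 44]
Count of internal (non-leaf) nodes: 5


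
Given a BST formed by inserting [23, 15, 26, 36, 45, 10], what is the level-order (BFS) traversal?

Tree insertion order: [23, 15, 26, 36, 45, 10]
Tree (level-order array): [23, 15, 26, 10, None, None, 36, None, None, None, 45]
BFS from the root, enqueuing left then right child of each popped node:
  queue [23] -> pop 23, enqueue [15, 26], visited so far: [23]
  queue [15, 26] -> pop 15, enqueue [10], visited so far: [23, 15]
  queue [26, 10] -> pop 26, enqueue [36], visited so far: [23, 15, 26]
  queue [10, 36] -> pop 10, enqueue [none], visited so far: [23, 15, 26, 10]
  queue [36] -> pop 36, enqueue [45], visited so far: [23, 15, 26, 10, 36]
  queue [45] -> pop 45, enqueue [none], visited so far: [23, 15, 26, 10, 36, 45]
Result: [23, 15, 26, 10, 36, 45]


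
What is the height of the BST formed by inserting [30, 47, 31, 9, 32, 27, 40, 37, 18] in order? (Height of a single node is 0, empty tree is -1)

Insertion order: [30, 47, 31, 9, 32, 27, 40, 37, 18]
Tree (level-order array): [30, 9, 47, None, 27, 31, None, 18, None, None, 32, None, None, None, 40, 37]
Compute height bottom-up (empty subtree = -1):
  height(18) = 1 + max(-1, -1) = 0
  height(27) = 1 + max(0, -1) = 1
  height(9) = 1 + max(-1, 1) = 2
  height(37) = 1 + max(-1, -1) = 0
  height(40) = 1 + max(0, -1) = 1
  height(32) = 1 + max(-1, 1) = 2
  height(31) = 1 + max(-1, 2) = 3
  height(47) = 1 + max(3, -1) = 4
  height(30) = 1 + max(2, 4) = 5
Height = 5


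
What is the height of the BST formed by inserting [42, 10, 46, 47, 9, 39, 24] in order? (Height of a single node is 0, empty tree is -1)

Insertion order: [42, 10, 46, 47, 9, 39, 24]
Tree (level-order array): [42, 10, 46, 9, 39, None, 47, None, None, 24]
Compute height bottom-up (empty subtree = -1):
  height(9) = 1 + max(-1, -1) = 0
  height(24) = 1 + max(-1, -1) = 0
  height(39) = 1 + max(0, -1) = 1
  height(10) = 1 + max(0, 1) = 2
  height(47) = 1 + max(-1, -1) = 0
  height(46) = 1 + max(-1, 0) = 1
  height(42) = 1 + max(2, 1) = 3
Height = 3


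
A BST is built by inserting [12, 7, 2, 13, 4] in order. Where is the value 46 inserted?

Starting tree (level order): [12, 7, 13, 2, None, None, None, None, 4]
Insertion path: 12 -> 13
Result: insert 46 as right child of 13
Final tree (level order): [12, 7, 13, 2, None, None, 46, None, 4]


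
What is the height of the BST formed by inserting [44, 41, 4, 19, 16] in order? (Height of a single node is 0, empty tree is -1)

Insertion order: [44, 41, 4, 19, 16]
Tree (level-order array): [44, 41, None, 4, None, None, 19, 16]
Compute height bottom-up (empty subtree = -1):
  height(16) = 1 + max(-1, -1) = 0
  height(19) = 1 + max(0, -1) = 1
  height(4) = 1 + max(-1, 1) = 2
  height(41) = 1 + max(2, -1) = 3
  height(44) = 1 + max(3, -1) = 4
Height = 4


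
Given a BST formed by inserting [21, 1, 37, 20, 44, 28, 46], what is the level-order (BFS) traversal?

Tree insertion order: [21, 1, 37, 20, 44, 28, 46]
Tree (level-order array): [21, 1, 37, None, 20, 28, 44, None, None, None, None, None, 46]
BFS from the root, enqueuing left then right child of each popped node:
  queue [21] -> pop 21, enqueue [1, 37], visited so far: [21]
  queue [1, 37] -> pop 1, enqueue [20], visited so far: [21, 1]
  queue [37, 20] -> pop 37, enqueue [28, 44], visited so far: [21, 1, 37]
  queue [20, 28, 44] -> pop 20, enqueue [none], visited so far: [21, 1, 37, 20]
  queue [28, 44] -> pop 28, enqueue [none], visited so far: [21, 1, 37, 20, 28]
  queue [44] -> pop 44, enqueue [46], visited so far: [21, 1, 37, 20, 28, 44]
  queue [46] -> pop 46, enqueue [none], visited so far: [21, 1, 37, 20, 28, 44, 46]
Result: [21, 1, 37, 20, 28, 44, 46]


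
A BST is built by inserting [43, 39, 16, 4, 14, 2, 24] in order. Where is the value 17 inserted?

Starting tree (level order): [43, 39, None, 16, None, 4, 24, 2, 14]
Insertion path: 43 -> 39 -> 16 -> 24
Result: insert 17 as left child of 24
Final tree (level order): [43, 39, None, 16, None, 4, 24, 2, 14, 17]


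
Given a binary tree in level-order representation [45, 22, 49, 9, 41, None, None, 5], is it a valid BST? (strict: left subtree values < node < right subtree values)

Level-order array: [45, 22, 49, 9, 41, None, None, 5]
Validate using subtree bounds (lo, hi): at each node, require lo < value < hi,
then recurse left with hi=value and right with lo=value.
Preorder trace (stopping at first violation):
  at node 45 with bounds (-inf, +inf): OK
  at node 22 with bounds (-inf, 45): OK
  at node 9 with bounds (-inf, 22): OK
  at node 5 with bounds (-inf, 9): OK
  at node 41 with bounds (22, 45): OK
  at node 49 with bounds (45, +inf): OK
No violation found at any node.
Result: Valid BST


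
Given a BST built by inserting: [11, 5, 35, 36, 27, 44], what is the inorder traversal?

Tree insertion order: [11, 5, 35, 36, 27, 44]
Tree (level-order array): [11, 5, 35, None, None, 27, 36, None, None, None, 44]
Inorder traversal: [5, 11, 27, 35, 36, 44]


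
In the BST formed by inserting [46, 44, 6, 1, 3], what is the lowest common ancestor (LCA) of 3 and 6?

Tree insertion order: [46, 44, 6, 1, 3]
Tree (level-order array): [46, 44, None, 6, None, 1, None, None, 3]
In a BST, the LCA of p=3, q=6 is the first node v on the
root-to-leaf path with p <= v <= q (go left if both < v, right if both > v).
Walk from root:
  at 46: both 3 and 6 < 46, go left
  at 44: both 3 and 6 < 44, go left
  at 6: 3 <= 6 <= 6, this is the LCA
LCA = 6


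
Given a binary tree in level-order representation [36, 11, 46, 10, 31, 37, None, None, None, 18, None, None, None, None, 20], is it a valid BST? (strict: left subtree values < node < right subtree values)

Level-order array: [36, 11, 46, 10, 31, 37, None, None, None, 18, None, None, None, None, 20]
Validate using subtree bounds (lo, hi): at each node, require lo < value < hi,
then recurse left with hi=value and right with lo=value.
Preorder trace (stopping at first violation):
  at node 36 with bounds (-inf, +inf): OK
  at node 11 with bounds (-inf, 36): OK
  at node 10 with bounds (-inf, 11): OK
  at node 31 with bounds (11, 36): OK
  at node 18 with bounds (11, 31): OK
  at node 20 with bounds (18, 31): OK
  at node 46 with bounds (36, +inf): OK
  at node 37 with bounds (36, 46): OK
No violation found at any node.
Result: Valid BST


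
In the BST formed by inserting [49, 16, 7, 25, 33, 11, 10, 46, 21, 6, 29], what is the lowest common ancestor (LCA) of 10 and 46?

Tree insertion order: [49, 16, 7, 25, 33, 11, 10, 46, 21, 6, 29]
Tree (level-order array): [49, 16, None, 7, 25, 6, 11, 21, 33, None, None, 10, None, None, None, 29, 46]
In a BST, the LCA of p=10, q=46 is the first node v on the
root-to-leaf path with p <= v <= q (go left if both < v, right if both > v).
Walk from root:
  at 49: both 10 and 46 < 49, go left
  at 16: 10 <= 16 <= 46, this is the LCA
LCA = 16


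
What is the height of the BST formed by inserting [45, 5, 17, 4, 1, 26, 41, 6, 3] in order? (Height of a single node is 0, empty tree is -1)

Insertion order: [45, 5, 17, 4, 1, 26, 41, 6, 3]
Tree (level-order array): [45, 5, None, 4, 17, 1, None, 6, 26, None, 3, None, None, None, 41]
Compute height bottom-up (empty subtree = -1):
  height(3) = 1 + max(-1, -1) = 0
  height(1) = 1 + max(-1, 0) = 1
  height(4) = 1 + max(1, -1) = 2
  height(6) = 1 + max(-1, -1) = 0
  height(41) = 1 + max(-1, -1) = 0
  height(26) = 1 + max(-1, 0) = 1
  height(17) = 1 + max(0, 1) = 2
  height(5) = 1 + max(2, 2) = 3
  height(45) = 1 + max(3, -1) = 4
Height = 4


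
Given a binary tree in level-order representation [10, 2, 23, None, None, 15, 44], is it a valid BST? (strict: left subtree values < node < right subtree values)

Level-order array: [10, 2, 23, None, None, 15, 44]
Validate using subtree bounds (lo, hi): at each node, require lo < value < hi,
then recurse left with hi=value and right with lo=value.
Preorder trace (stopping at first violation):
  at node 10 with bounds (-inf, +inf): OK
  at node 2 with bounds (-inf, 10): OK
  at node 23 with bounds (10, +inf): OK
  at node 15 with bounds (10, 23): OK
  at node 44 with bounds (23, +inf): OK
No violation found at any node.
Result: Valid BST


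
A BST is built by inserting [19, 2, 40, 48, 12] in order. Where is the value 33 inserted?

Starting tree (level order): [19, 2, 40, None, 12, None, 48]
Insertion path: 19 -> 40
Result: insert 33 as left child of 40
Final tree (level order): [19, 2, 40, None, 12, 33, 48]


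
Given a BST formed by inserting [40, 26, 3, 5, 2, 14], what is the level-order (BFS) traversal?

Tree insertion order: [40, 26, 3, 5, 2, 14]
Tree (level-order array): [40, 26, None, 3, None, 2, 5, None, None, None, 14]
BFS from the root, enqueuing left then right child of each popped node:
  queue [40] -> pop 40, enqueue [26], visited so far: [40]
  queue [26] -> pop 26, enqueue [3], visited so far: [40, 26]
  queue [3] -> pop 3, enqueue [2, 5], visited so far: [40, 26, 3]
  queue [2, 5] -> pop 2, enqueue [none], visited so far: [40, 26, 3, 2]
  queue [5] -> pop 5, enqueue [14], visited so far: [40, 26, 3, 2, 5]
  queue [14] -> pop 14, enqueue [none], visited so far: [40, 26, 3, 2, 5, 14]
Result: [40, 26, 3, 2, 5, 14]
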